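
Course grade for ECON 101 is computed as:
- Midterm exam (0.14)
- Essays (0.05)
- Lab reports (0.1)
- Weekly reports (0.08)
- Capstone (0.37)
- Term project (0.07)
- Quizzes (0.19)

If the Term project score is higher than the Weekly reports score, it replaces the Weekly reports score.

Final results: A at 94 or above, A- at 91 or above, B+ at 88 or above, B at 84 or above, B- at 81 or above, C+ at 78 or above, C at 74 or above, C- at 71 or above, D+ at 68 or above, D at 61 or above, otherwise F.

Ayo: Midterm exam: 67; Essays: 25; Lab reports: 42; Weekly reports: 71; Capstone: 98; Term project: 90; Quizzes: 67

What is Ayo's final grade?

C

Term project (90) > Weekly reports (71), so Weekly reports counts as 90.
Weighted total:
  Midterm exam 67 × 0.14 = 9.38
  Essays 25 × 0.05 = 1.25
  Lab reports 42 × 0.1 = 4.2
  Weekly reports 90 × 0.08 = 7.2
  Capstone 98 × 0.37 = 36.26
  Term project 90 × 0.07 = 6.3
  Quizzes 67 × 0.19 = 12.73
Sum = 77.32
77.32 is ≥ 74 and < 78 → C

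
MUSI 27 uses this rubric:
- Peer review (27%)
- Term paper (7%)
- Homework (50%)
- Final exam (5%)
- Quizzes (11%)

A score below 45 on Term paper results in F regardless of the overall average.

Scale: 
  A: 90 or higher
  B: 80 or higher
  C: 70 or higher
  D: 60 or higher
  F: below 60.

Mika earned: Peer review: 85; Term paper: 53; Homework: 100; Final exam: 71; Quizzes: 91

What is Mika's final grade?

A

Term paper score 53 ≥ 45: minimum met.
Weighted total:
  Peer review 85 × 0.27 = 22.95
  Term paper 53 × 0.07 = 3.71
  Homework 100 × 0.5 = 50
  Final exam 71 × 0.05 = 3.55
  Quizzes 91 × 0.11 = 10.01
Sum = 90.22
90.22 ≥ 90 → A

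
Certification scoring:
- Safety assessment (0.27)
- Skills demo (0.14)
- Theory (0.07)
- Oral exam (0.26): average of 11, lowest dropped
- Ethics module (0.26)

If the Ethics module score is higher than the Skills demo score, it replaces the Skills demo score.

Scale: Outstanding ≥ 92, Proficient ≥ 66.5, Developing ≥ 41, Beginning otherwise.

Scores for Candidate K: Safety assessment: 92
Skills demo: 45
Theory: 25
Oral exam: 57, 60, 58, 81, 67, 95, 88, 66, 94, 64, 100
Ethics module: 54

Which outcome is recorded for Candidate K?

Proficient

Oral exam: drop 57 → average of remaining 10 = 773/10 = 77.3
Ethics module (54) > Skills demo (45), so Skills demo counts as 54.
Weighted total:
  Safety assessment 92 × 0.27 = 24.84
  Skills demo 54 × 0.14 = 7.56
  Theory 25 × 0.07 = 1.75
  Oral exam 77.3 × 0.26 = 20.098
  Ethics module 54 × 0.26 = 14.04
Sum = 68.288
68.288 is ≥ 66.5 and < 92 → Proficient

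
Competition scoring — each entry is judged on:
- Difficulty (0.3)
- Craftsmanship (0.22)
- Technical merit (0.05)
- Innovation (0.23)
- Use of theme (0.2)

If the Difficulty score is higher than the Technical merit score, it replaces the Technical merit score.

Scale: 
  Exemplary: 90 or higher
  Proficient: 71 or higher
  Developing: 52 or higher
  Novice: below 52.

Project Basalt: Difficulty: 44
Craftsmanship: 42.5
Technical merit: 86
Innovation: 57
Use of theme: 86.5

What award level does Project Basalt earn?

Difficulty (44) ≤ Technical merit (86), so Technical merit stays at 86.
Weighted total:
  Difficulty 44 × 0.3 = 13.2
  Craftsmanship 42.5 × 0.22 = 9.35
  Technical merit 86 × 0.05 = 4.3
  Innovation 57 × 0.23 = 13.11
  Use of theme 86.5 × 0.2 = 17.3
Sum = 57.26
57.26 is ≥ 52 and < 71 → Developing

Developing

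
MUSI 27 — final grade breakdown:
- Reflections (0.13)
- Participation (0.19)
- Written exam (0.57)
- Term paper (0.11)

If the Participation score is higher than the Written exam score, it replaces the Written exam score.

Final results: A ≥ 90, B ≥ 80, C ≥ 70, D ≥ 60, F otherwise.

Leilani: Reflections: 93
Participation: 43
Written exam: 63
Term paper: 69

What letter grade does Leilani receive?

D

Participation (43) ≤ Written exam (63), so Written exam stays at 63.
Weighted total:
  Reflections 93 × 0.13 = 12.09
  Participation 43 × 0.19 = 8.17
  Written exam 63 × 0.57 = 35.91
  Term paper 69 × 0.11 = 7.59
Sum = 63.76
63.76 is ≥ 60 and < 70 → D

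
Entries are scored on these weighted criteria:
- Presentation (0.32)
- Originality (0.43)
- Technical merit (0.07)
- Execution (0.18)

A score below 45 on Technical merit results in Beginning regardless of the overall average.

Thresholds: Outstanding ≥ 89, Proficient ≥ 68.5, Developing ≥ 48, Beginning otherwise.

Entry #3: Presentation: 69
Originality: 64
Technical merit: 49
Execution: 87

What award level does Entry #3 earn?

Technical merit score 49 ≥ 45: minimum met.
Weighted total:
  Presentation 69 × 0.32 = 22.08
  Originality 64 × 0.43 = 27.52
  Technical merit 49 × 0.07 = 3.43
  Execution 87 × 0.18 = 15.66
Sum = 68.69
68.69 is ≥ 68.5 and < 89 → Proficient

Proficient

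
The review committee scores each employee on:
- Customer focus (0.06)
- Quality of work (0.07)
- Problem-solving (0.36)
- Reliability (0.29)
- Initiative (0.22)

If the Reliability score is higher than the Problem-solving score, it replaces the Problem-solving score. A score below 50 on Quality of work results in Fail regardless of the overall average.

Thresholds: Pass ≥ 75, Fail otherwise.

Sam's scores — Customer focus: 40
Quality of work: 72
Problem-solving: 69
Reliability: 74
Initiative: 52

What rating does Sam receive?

Reliability (74) > Problem-solving (69), so Problem-solving counts as 74.
Quality of work score 72 ≥ 50: minimum met.
Weighted total:
  Customer focus 40 × 0.06 = 2.4
  Quality of work 72 × 0.07 = 5.04
  Problem-solving 74 × 0.36 = 26.64
  Reliability 74 × 0.29 = 21.46
  Initiative 52 × 0.22 = 11.44
Sum = 66.98
66.98 < 75 → Fail

Fail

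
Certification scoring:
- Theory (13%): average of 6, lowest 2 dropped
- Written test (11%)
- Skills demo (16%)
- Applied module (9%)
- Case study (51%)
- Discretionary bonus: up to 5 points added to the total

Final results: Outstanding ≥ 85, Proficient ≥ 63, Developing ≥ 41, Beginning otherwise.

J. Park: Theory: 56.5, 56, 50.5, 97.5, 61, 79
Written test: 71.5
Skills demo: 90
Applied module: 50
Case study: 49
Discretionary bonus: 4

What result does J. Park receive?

Theory: drop 50.5, 56 → average of remaining 4 = 294/4 = 73.5
Weighted total:
  Theory 73.5 × 0.13 = 9.555
  Written test 71.5 × 0.11 = 7.865
  Skills demo 90 × 0.16 = 14.4
  Applied module 50 × 0.09 = 4.5
  Case study 49 × 0.51 = 24.99
Sum = 61.31
Discretionary bonus: 61.31 + 4 = 65.31
65.31 is ≥ 63 and < 85 → Proficient

Proficient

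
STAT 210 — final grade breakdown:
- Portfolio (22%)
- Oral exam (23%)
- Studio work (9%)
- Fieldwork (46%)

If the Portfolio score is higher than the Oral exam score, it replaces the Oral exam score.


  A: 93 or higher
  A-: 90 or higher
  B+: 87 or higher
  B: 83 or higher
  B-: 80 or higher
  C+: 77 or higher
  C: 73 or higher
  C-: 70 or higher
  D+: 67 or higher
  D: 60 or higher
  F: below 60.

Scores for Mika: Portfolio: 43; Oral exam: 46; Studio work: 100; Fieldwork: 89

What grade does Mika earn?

Portfolio (43) ≤ Oral exam (46), so Oral exam stays at 46.
Weighted total:
  Portfolio 43 × 0.22 = 9.46
  Oral exam 46 × 0.23 = 10.58
  Studio work 100 × 0.09 = 9
  Fieldwork 89 × 0.46 = 40.94
Sum = 69.98
69.98 is ≥ 67 and < 70 → D+

D+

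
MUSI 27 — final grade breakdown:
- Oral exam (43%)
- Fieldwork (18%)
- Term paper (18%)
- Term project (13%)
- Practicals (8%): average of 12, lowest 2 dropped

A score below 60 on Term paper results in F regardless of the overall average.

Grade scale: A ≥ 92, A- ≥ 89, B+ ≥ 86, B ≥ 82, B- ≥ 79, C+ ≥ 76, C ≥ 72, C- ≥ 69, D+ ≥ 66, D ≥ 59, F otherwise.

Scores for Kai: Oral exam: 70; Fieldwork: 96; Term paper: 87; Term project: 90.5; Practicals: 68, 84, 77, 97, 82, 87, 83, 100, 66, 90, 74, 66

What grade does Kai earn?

B-

Practicals: drop 66, 66 → average of remaining 10 = 842/10 = 84.2
Term paper score 87 ≥ 60: minimum met.
Weighted total:
  Oral exam 70 × 0.43 = 30.1
  Fieldwork 96 × 0.18 = 17.28
  Term paper 87 × 0.18 = 15.66
  Term project 90.5 × 0.13 = 11.765
  Practicals 84.2 × 0.08 = 6.736
Sum = 81.541
81.541 is ≥ 79 and < 82 → B-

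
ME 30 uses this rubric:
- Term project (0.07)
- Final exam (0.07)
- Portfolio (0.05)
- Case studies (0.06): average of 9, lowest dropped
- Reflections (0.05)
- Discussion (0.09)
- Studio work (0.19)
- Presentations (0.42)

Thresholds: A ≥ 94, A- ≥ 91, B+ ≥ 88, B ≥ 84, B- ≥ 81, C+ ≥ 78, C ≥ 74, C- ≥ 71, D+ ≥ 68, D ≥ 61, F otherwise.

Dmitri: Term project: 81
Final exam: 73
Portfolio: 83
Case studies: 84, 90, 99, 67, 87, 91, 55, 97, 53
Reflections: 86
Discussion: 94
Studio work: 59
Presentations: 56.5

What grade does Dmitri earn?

D

Case studies: drop 53 → average of remaining 8 = 670/8 = 83.75
Weighted total:
  Term project 81 × 0.07 = 5.67
  Final exam 73 × 0.07 = 5.11
  Portfolio 83 × 0.05 = 4.15
  Case studies 83.75 × 0.06 = 5.025
  Reflections 86 × 0.05 = 4.3
  Discussion 94 × 0.09 = 8.46
  Studio work 59 × 0.19 = 11.21
  Presentations 56.5 × 0.42 = 23.73
Sum = 67.655
67.655 is ≥ 61 and < 68 → D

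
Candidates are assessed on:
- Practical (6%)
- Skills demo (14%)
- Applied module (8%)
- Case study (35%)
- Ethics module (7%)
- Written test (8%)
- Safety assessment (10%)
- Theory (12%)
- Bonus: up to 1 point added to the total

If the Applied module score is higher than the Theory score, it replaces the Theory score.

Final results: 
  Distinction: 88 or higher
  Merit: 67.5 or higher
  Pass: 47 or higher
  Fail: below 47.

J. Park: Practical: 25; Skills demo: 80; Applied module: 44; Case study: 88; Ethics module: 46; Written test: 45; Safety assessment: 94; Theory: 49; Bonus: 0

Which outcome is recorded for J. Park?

Applied module (44) ≤ Theory (49), so Theory stays at 49.
Weighted total:
  Practical 25 × 0.06 = 1.5
  Skills demo 80 × 0.14 = 11.2
  Applied module 44 × 0.08 = 3.52
  Case study 88 × 0.35 = 30.8
  Ethics module 46 × 0.07 = 3.22
  Written test 45 × 0.08 = 3.6
  Safety assessment 94 × 0.1 = 9.4
  Theory 49 × 0.12 = 5.88
Sum = 69.12
Bonus: 69.12 + 0 = 69.12
69.12 is ≥ 67.5 and < 88 → Merit

Merit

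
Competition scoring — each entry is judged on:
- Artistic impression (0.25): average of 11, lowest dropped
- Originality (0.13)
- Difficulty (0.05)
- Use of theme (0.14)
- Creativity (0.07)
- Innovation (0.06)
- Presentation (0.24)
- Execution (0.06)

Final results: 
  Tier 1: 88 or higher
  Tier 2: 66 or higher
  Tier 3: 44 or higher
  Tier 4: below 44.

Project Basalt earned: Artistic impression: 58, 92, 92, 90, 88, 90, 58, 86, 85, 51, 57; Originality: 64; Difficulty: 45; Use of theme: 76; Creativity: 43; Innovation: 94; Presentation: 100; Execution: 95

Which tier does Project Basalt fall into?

Artistic impression: drop 51 → average of remaining 10 = 796/10 = 79.6
Weighted total:
  Artistic impression 79.6 × 0.25 = 19.9
  Originality 64 × 0.13 = 8.32
  Difficulty 45 × 0.05 = 2.25
  Use of theme 76 × 0.14 = 10.64
  Creativity 43 × 0.07 = 3.01
  Innovation 94 × 0.06 = 5.64
  Presentation 100 × 0.24 = 24
  Execution 95 × 0.06 = 5.7
Sum = 79.46
79.46 is ≥ 66 and < 88 → Tier 2

Tier 2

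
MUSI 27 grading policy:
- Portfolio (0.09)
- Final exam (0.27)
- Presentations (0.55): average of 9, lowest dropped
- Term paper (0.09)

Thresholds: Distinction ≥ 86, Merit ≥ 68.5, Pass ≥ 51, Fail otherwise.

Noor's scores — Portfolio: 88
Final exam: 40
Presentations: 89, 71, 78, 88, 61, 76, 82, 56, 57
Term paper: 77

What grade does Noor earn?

Presentations: drop 56 → average of remaining 8 = 602/8 = 75.25
Weighted total:
  Portfolio 88 × 0.09 = 7.92
  Final exam 40 × 0.27 = 10.8
  Presentations 75.25 × 0.55 = 41.3875
  Term paper 77 × 0.09 = 6.93
Sum = 67.0375
67.0375 is ≥ 51 and < 68.5 → Pass

Pass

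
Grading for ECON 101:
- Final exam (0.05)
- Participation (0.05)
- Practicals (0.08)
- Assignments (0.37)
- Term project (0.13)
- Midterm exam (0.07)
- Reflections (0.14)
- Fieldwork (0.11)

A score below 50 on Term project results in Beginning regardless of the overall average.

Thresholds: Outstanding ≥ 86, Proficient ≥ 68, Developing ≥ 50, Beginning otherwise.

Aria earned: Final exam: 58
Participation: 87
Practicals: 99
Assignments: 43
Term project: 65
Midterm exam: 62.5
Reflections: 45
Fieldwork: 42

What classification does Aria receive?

Term project score 65 ≥ 50: minimum met.
Weighted total:
  Final exam 58 × 0.05 = 2.9
  Participation 87 × 0.05 = 4.35
  Practicals 99 × 0.08 = 7.92
  Assignments 43 × 0.37 = 15.91
  Term project 65 × 0.13 = 8.45
  Midterm exam 62.5 × 0.07 = 4.375
  Reflections 45 × 0.14 = 6.3
  Fieldwork 42 × 0.11 = 4.62
Sum = 54.825
54.825 is ≥ 50 and < 68 → Developing

Developing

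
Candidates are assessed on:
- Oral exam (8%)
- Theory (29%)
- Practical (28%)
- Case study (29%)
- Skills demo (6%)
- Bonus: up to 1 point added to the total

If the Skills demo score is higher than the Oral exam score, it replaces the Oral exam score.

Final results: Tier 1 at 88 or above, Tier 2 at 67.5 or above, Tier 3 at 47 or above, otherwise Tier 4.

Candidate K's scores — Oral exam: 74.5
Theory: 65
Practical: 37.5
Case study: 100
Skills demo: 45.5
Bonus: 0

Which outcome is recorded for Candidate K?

Skills demo (45.5) ≤ Oral exam (74.5), so Oral exam stays at 74.5.
Weighted total:
  Oral exam 74.5 × 0.08 = 5.96
  Theory 65 × 0.29 = 18.85
  Practical 37.5 × 0.28 = 10.5
  Case study 100 × 0.29 = 29
  Skills demo 45.5 × 0.06 = 2.73
Sum = 67.04
Bonus: 67.04 + 0 = 67.04
67.04 is ≥ 47 and < 67.5 → Tier 3

Tier 3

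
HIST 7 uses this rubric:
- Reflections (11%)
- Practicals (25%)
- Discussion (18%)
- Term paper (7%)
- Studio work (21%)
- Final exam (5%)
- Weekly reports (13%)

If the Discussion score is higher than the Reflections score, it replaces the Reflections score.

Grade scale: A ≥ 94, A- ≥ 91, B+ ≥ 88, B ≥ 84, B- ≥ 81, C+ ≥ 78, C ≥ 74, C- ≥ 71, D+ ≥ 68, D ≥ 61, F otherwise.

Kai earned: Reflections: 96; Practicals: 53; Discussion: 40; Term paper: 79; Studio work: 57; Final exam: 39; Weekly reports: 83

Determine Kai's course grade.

D

Discussion (40) ≤ Reflections (96), so Reflections stays at 96.
Weighted total:
  Reflections 96 × 0.11 = 10.56
  Practicals 53 × 0.25 = 13.25
  Discussion 40 × 0.18 = 7.2
  Term paper 79 × 0.07 = 5.53
  Studio work 57 × 0.21 = 11.97
  Final exam 39 × 0.05 = 1.95
  Weekly reports 83 × 0.13 = 10.79
Sum = 61.25
61.25 is ≥ 61 and < 68 → D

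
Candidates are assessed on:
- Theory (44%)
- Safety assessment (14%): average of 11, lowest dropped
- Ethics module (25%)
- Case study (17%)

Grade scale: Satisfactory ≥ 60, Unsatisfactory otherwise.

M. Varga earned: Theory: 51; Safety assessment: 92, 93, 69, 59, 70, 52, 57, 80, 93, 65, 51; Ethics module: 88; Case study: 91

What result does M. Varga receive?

Satisfactory

Safety assessment: drop 51 → average of remaining 10 = 730/10 = 73
Weighted total:
  Theory 51 × 0.44 = 22.44
  Safety assessment 73 × 0.14 = 10.22
  Ethics module 88 × 0.25 = 22
  Case study 91 × 0.17 = 15.47
Sum = 70.13
70.13 ≥ 60 → Satisfactory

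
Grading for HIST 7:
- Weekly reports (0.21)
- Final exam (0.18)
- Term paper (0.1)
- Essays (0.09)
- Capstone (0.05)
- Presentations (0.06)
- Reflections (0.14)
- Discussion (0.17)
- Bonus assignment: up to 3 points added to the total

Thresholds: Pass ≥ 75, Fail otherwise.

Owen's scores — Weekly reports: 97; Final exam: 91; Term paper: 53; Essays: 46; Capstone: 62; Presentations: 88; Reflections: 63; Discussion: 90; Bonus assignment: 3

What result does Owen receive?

Weighted total:
  Weekly reports 97 × 0.21 = 20.37
  Final exam 91 × 0.18 = 16.38
  Term paper 53 × 0.1 = 5.3
  Essays 46 × 0.09 = 4.14
  Capstone 62 × 0.05 = 3.1
  Presentations 88 × 0.06 = 5.28
  Reflections 63 × 0.14 = 8.82
  Discussion 90 × 0.17 = 15.3
Sum = 78.69
Bonus assignment: 78.69 + 3 = 81.69
81.69 ≥ 75 → Pass

Pass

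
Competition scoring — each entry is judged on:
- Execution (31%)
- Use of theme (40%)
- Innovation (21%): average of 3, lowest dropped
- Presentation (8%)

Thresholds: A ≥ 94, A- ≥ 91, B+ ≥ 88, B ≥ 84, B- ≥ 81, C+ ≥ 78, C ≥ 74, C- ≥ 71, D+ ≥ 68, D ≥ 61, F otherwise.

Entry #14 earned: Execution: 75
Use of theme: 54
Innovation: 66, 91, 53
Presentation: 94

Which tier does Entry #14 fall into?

Innovation: drop 53 → average of remaining 2 = 157/2 = 78.5
Weighted total:
  Execution 75 × 0.31 = 23.25
  Use of theme 54 × 0.4 = 21.6
  Innovation 78.5 × 0.21 = 16.485
  Presentation 94 × 0.08 = 7.52
Sum = 68.855
68.855 is ≥ 68 and < 71 → D+

D+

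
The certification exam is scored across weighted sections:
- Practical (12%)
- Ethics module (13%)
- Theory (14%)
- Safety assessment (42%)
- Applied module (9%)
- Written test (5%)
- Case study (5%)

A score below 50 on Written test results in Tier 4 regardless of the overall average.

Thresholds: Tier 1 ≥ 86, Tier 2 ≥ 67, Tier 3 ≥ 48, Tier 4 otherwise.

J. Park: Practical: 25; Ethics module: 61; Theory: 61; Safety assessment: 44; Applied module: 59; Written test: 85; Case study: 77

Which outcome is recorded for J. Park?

Tier 3

Written test score 85 ≥ 50: minimum met.
Weighted total:
  Practical 25 × 0.12 = 3
  Ethics module 61 × 0.13 = 7.93
  Theory 61 × 0.14 = 8.54
  Safety assessment 44 × 0.42 = 18.48
  Applied module 59 × 0.09 = 5.31
  Written test 85 × 0.05 = 4.25
  Case study 77 × 0.05 = 3.85
Sum = 51.36
51.36 is ≥ 48 and < 67 → Tier 3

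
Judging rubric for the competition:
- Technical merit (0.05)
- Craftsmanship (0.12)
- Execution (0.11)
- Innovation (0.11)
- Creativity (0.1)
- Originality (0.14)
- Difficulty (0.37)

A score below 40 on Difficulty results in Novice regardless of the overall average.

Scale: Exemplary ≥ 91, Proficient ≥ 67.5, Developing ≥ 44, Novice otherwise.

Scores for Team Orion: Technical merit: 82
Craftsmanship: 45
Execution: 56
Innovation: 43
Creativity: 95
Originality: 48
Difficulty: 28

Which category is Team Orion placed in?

Novice

Difficulty score 28 < 40: minimum not met.
Weighted total:
  Technical merit 82 × 0.05 = 4.1
  Craftsmanship 45 × 0.12 = 5.4
  Execution 56 × 0.11 = 6.16
  Innovation 43 × 0.11 = 4.73
  Creativity 95 × 0.1 = 9.5
  Originality 48 × 0.14 = 6.72
  Difficulty 28 × 0.37 = 10.36
Sum = 46.97
Because the Difficulty minimum was not met, the result is Novice.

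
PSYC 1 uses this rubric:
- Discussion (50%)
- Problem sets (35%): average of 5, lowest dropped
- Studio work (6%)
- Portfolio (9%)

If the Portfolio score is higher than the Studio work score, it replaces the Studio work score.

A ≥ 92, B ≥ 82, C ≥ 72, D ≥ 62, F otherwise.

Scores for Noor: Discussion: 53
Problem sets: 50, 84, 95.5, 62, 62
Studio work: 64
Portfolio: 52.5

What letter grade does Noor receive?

F

Problem sets: drop 50 → average of remaining 4 = 303.5/4 = 75.875
Portfolio (52.5) ≤ Studio work (64), so Studio work stays at 64.
Weighted total:
  Discussion 53 × 0.5 = 26.5
  Problem sets 75.875 × 0.35 = 26.55625
  Studio work 64 × 0.06 = 3.84
  Portfolio 52.5 × 0.09 = 4.725
Sum = 61.62125
61.62125 < 62 → F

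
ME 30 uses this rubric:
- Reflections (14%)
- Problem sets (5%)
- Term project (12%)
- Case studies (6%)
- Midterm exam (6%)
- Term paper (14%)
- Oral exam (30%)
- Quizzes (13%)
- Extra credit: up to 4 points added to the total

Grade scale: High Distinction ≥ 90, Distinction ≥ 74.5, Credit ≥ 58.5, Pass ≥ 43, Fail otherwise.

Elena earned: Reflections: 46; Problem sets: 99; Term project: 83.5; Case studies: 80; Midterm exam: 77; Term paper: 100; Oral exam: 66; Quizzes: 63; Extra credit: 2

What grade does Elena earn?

Weighted total:
  Reflections 46 × 0.14 = 6.44
  Problem sets 99 × 0.05 = 4.95
  Term project 83.5 × 0.12 = 10.02
  Case studies 80 × 0.06 = 4.8
  Midterm exam 77 × 0.06 = 4.62
  Term paper 100 × 0.14 = 14
  Oral exam 66 × 0.3 = 19.8
  Quizzes 63 × 0.13 = 8.19
Sum = 72.82
Extra credit: 72.82 + 2 = 74.82
74.82 is ≥ 74.5 and < 90 → Distinction

Distinction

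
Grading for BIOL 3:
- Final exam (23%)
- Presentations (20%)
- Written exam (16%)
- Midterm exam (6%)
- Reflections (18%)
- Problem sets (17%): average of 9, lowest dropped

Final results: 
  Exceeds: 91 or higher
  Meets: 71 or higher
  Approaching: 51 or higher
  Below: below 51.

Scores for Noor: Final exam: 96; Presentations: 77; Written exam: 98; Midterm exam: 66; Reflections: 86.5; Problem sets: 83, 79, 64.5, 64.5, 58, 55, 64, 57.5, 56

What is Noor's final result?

Meets

Problem sets: drop 55 → average of remaining 8 = 526.5/8 = 65.8125
Weighted total:
  Final exam 96 × 0.23 = 22.08
  Presentations 77 × 0.2 = 15.4
  Written exam 98 × 0.16 = 15.68
  Midterm exam 66 × 0.06 = 3.96
  Reflections 86.5 × 0.18 = 15.57
  Problem sets 65.8125 × 0.17 = 11.188125
Sum = 83.878125
83.878125 is ≥ 71 and < 91 → Meets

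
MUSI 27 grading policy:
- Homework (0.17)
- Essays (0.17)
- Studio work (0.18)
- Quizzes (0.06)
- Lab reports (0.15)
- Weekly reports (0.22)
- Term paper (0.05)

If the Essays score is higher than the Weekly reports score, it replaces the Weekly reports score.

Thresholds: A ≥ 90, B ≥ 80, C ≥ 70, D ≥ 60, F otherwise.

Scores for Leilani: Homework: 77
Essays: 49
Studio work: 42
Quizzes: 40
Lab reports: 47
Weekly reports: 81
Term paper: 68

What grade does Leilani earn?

Essays (49) ≤ Weekly reports (81), so Weekly reports stays at 81.
Weighted total:
  Homework 77 × 0.17 = 13.09
  Essays 49 × 0.17 = 8.33
  Studio work 42 × 0.18 = 7.56
  Quizzes 40 × 0.06 = 2.4
  Lab reports 47 × 0.15 = 7.05
  Weekly reports 81 × 0.22 = 17.82
  Term paper 68 × 0.05 = 3.4
Sum = 59.65
59.65 < 60 → F

F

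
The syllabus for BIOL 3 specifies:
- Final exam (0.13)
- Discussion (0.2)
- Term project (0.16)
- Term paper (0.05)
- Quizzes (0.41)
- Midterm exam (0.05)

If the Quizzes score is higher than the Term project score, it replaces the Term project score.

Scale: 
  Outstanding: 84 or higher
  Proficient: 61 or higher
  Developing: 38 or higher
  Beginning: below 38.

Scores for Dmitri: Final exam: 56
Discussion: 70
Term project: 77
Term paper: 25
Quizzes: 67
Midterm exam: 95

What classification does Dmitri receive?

Proficient

Quizzes (67) ≤ Term project (77), so Term project stays at 77.
Weighted total:
  Final exam 56 × 0.13 = 7.28
  Discussion 70 × 0.2 = 14
  Term project 77 × 0.16 = 12.32
  Term paper 25 × 0.05 = 1.25
  Quizzes 67 × 0.41 = 27.47
  Midterm exam 95 × 0.05 = 4.75
Sum = 67.07
67.07 is ≥ 61 and < 84 → Proficient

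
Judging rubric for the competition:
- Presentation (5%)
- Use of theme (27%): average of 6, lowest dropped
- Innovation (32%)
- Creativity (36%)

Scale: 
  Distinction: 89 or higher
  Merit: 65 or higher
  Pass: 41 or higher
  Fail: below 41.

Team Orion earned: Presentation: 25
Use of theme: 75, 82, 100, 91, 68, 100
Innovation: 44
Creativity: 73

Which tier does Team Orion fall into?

Use of theme: drop 68 → average of remaining 5 = 448/5 = 89.6
Weighted total:
  Presentation 25 × 0.05 = 1.25
  Use of theme 89.6 × 0.27 = 24.192
  Innovation 44 × 0.32 = 14.08
  Creativity 73 × 0.36 = 26.28
Sum = 65.802
65.802 is ≥ 65 and < 89 → Merit

Merit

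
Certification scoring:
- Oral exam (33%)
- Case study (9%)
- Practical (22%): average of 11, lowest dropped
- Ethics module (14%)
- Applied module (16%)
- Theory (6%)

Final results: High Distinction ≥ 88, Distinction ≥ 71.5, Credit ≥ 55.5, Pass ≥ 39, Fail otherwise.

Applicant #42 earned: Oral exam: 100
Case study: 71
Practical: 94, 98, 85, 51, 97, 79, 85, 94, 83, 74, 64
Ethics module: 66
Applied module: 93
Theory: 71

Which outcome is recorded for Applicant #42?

Distinction

Practical: drop 51 → average of remaining 10 = 853/10 = 85.3
Weighted total:
  Oral exam 100 × 0.33 = 33
  Case study 71 × 0.09 = 6.39
  Practical 85.3 × 0.22 = 18.766
  Ethics module 66 × 0.14 = 9.24
  Applied module 93 × 0.16 = 14.88
  Theory 71 × 0.06 = 4.26
Sum = 86.536
86.536 is ≥ 71.5 and < 88 → Distinction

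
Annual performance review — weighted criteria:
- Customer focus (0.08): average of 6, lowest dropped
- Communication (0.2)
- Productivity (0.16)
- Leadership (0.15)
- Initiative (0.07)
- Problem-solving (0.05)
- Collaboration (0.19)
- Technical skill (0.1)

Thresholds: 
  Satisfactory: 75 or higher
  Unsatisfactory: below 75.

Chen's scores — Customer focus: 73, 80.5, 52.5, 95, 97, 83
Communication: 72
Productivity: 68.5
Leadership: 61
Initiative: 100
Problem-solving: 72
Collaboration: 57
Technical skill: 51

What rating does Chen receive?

Customer focus: drop 52.5 → average of remaining 5 = 428.5/5 = 85.7
Weighted total:
  Customer focus 85.7 × 0.08 = 6.856
  Communication 72 × 0.2 = 14.4
  Productivity 68.5 × 0.16 = 10.96
  Leadership 61 × 0.15 = 9.15
  Initiative 100 × 0.07 = 7
  Problem-solving 72 × 0.05 = 3.6
  Collaboration 57 × 0.19 = 10.83
  Technical skill 51 × 0.1 = 5.1
Sum = 67.896
67.896 < 75 → Unsatisfactory

Unsatisfactory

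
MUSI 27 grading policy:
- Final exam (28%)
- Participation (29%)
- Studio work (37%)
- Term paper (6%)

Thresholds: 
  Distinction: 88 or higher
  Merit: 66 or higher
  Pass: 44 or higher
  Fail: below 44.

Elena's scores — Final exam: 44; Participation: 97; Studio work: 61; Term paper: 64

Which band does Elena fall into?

Merit

Weighted total:
  Final exam 44 × 0.28 = 12.32
  Participation 97 × 0.29 = 28.13
  Studio work 61 × 0.37 = 22.57
  Term paper 64 × 0.06 = 3.84
Sum = 66.86
66.86 is ≥ 66 and < 88 → Merit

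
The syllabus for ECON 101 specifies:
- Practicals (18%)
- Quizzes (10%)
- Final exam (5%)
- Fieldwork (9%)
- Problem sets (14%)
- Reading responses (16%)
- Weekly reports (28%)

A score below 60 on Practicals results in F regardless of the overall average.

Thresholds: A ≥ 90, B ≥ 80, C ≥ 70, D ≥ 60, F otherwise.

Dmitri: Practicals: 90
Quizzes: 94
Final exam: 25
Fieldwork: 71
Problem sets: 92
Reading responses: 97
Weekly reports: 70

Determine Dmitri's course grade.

Practicals score 90 ≥ 60: minimum met.
Weighted total:
  Practicals 90 × 0.18 = 16.2
  Quizzes 94 × 0.1 = 9.4
  Final exam 25 × 0.05 = 1.25
  Fieldwork 71 × 0.09 = 6.39
  Problem sets 92 × 0.14 = 12.88
  Reading responses 97 × 0.16 = 15.52
  Weekly reports 70 × 0.28 = 19.6
Sum = 81.24
81.24 is ≥ 80 and < 90 → B

B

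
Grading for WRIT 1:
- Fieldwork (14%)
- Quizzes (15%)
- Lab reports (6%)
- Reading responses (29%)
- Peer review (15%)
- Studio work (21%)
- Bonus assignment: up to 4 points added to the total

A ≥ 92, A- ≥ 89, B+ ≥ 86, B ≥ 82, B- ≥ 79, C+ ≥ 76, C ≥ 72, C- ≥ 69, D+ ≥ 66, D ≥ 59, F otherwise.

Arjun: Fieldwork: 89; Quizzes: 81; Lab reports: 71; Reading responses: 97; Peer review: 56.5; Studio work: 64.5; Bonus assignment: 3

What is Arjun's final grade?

Weighted total:
  Fieldwork 89 × 0.14 = 12.46
  Quizzes 81 × 0.15 = 12.15
  Lab reports 71 × 0.06 = 4.26
  Reading responses 97 × 0.29 = 28.13
  Peer review 56.5 × 0.15 = 8.475
  Studio work 64.5 × 0.21 = 13.545
Sum = 79.02
Bonus assignment: 79.02 + 3 = 82.02
82.02 is ≥ 82 and < 86 → B

B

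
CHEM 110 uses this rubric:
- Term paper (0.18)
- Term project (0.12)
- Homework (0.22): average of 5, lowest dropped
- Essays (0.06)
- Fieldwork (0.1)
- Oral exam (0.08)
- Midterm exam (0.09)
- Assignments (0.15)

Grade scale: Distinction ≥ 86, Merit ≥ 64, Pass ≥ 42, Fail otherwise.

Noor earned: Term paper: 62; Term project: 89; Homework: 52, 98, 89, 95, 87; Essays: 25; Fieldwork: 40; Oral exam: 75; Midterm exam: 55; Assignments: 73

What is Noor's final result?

Merit

Homework: drop 52 → average of remaining 4 = 369/4 = 92.25
Weighted total:
  Term paper 62 × 0.18 = 11.16
  Term project 89 × 0.12 = 10.68
  Homework 92.25 × 0.22 = 20.295
  Essays 25 × 0.06 = 1.5
  Fieldwork 40 × 0.1 = 4
  Oral exam 75 × 0.08 = 6
  Midterm exam 55 × 0.09 = 4.95
  Assignments 73 × 0.15 = 10.95
Sum = 69.535
69.535 is ≥ 64 and < 86 → Merit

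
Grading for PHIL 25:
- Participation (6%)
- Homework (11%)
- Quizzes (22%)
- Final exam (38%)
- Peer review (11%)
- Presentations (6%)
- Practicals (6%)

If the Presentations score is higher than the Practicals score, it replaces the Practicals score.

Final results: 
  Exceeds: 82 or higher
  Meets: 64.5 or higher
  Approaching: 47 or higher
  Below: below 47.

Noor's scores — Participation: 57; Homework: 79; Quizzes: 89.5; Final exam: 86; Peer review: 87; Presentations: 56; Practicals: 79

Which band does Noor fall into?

Exceeds

Presentations (56) ≤ Practicals (79), so Practicals stays at 79.
Weighted total:
  Participation 57 × 0.06 = 3.42
  Homework 79 × 0.11 = 8.69
  Quizzes 89.5 × 0.22 = 19.69
  Final exam 86 × 0.38 = 32.68
  Peer review 87 × 0.11 = 9.57
  Presentations 56 × 0.06 = 3.36
  Practicals 79 × 0.06 = 4.74
Sum = 82.15
82.15 ≥ 82 → Exceeds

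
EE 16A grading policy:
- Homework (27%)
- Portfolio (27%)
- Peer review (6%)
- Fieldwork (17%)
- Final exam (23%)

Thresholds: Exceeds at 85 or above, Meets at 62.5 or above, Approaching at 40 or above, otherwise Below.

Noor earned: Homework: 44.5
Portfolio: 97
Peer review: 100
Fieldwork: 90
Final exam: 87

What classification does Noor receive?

Meets

Weighted total:
  Homework 44.5 × 0.27 = 12.015
  Portfolio 97 × 0.27 = 26.19
  Peer review 100 × 0.06 = 6
  Fieldwork 90 × 0.17 = 15.3
  Final exam 87 × 0.23 = 20.01
Sum = 79.515
79.515 is ≥ 62.5 and < 85 → Meets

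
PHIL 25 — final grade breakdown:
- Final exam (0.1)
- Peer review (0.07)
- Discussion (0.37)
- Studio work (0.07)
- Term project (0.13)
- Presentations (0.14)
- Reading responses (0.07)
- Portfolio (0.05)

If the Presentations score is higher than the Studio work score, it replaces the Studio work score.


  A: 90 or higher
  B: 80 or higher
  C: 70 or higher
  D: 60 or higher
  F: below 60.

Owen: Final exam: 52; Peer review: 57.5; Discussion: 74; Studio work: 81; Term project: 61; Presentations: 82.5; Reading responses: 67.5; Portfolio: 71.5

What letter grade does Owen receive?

C

Presentations (82.5) > Studio work (81), so Studio work counts as 82.5.
Weighted total:
  Final exam 52 × 0.1 = 5.2
  Peer review 57.5 × 0.07 = 4.025
  Discussion 74 × 0.37 = 27.38
  Studio work 82.5 × 0.07 = 5.775
  Term project 61 × 0.13 = 7.93
  Presentations 82.5 × 0.14 = 11.55
  Reading responses 67.5 × 0.07 = 4.725
  Portfolio 71.5 × 0.05 = 3.575
Sum = 70.16
70.16 is ≥ 70 and < 80 → C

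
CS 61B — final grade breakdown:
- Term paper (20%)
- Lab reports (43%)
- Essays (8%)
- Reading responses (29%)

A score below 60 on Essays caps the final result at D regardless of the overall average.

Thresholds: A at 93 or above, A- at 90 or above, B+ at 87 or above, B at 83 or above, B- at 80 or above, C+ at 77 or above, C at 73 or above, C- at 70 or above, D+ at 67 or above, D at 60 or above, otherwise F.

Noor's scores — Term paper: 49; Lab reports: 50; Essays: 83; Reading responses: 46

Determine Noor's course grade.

Essays score 83 ≥ 60: minimum met.
Weighted total:
  Term paper 49 × 0.2 = 9.8
  Lab reports 50 × 0.43 = 21.5
  Essays 83 × 0.08 = 6.64
  Reading responses 46 × 0.29 = 13.34
Sum = 51.28
51.28 < 60 → F

F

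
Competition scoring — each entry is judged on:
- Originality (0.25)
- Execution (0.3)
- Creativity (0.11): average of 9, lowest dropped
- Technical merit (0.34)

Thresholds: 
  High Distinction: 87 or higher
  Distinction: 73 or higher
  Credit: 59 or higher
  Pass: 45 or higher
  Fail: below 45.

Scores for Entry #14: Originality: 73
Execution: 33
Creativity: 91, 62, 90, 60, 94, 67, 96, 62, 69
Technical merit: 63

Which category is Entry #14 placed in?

Creativity: drop 60 → average of remaining 8 = 631/8 = 78.875
Weighted total:
  Originality 73 × 0.25 = 18.25
  Execution 33 × 0.3 = 9.9
  Creativity 78.875 × 0.11 = 8.67625
  Technical merit 63 × 0.34 = 21.42
Sum = 58.24625
58.24625 is ≥ 45 and < 59 → Pass

Pass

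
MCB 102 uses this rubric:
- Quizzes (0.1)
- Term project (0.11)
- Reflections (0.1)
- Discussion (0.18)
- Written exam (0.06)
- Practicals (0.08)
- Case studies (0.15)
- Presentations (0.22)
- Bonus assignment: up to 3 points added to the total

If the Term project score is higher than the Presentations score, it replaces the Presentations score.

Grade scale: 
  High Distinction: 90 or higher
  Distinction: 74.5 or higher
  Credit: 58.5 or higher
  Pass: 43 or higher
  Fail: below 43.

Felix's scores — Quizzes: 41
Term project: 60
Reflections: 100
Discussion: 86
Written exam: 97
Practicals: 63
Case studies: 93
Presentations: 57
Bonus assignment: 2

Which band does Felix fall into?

Distinction

Term project (60) > Presentations (57), so Presentations counts as 60.
Weighted total:
  Quizzes 41 × 0.1 = 4.1
  Term project 60 × 0.11 = 6.6
  Reflections 100 × 0.1 = 10
  Discussion 86 × 0.18 = 15.48
  Written exam 97 × 0.06 = 5.82
  Practicals 63 × 0.08 = 5.04
  Case studies 93 × 0.15 = 13.95
  Presentations 60 × 0.22 = 13.2
Sum = 74.19
Bonus assignment: 74.19 + 2 = 76.19
76.19 is ≥ 74.5 and < 90 → Distinction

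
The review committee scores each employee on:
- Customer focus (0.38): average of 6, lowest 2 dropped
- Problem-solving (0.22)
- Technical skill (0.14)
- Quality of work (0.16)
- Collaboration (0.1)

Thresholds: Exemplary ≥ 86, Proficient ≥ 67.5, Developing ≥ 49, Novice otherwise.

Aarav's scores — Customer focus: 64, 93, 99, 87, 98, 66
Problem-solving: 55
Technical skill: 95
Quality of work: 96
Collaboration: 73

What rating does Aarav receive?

Proficient

Customer focus: drop 64, 66 → average of remaining 4 = 377/4 = 94.25
Weighted total:
  Customer focus 94.25 × 0.38 = 35.815
  Problem-solving 55 × 0.22 = 12.1
  Technical skill 95 × 0.14 = 13.3
  Quality of work 96 × 0.16 = 15.36
  Collaboration 73 × 0.1 = 7.3
Sum = 83.875
83.875 is ≥ 67.5 and < 86 → Proficient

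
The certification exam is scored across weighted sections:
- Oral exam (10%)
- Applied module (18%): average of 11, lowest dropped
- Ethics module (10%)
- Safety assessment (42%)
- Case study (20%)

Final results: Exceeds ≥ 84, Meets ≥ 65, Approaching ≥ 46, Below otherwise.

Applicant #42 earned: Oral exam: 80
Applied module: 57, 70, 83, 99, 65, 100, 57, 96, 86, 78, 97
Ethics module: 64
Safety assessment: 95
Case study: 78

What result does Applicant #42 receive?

Exceeds

Applied module: drop 57 → average of remaining 10 = 831/10 = 83.1
Weighted total:
  Oral exam 80 × 0.1 = 8
  Applied module 83.1 × 0.18 = 14.958
  Ethics module 64 × 0.1 = 6.4
  Safety assessment 95 × 0.42 = 39.9
  Case study 78 × 0.2 = 15.6
Sum = 84.858
84.858 ≥ 84 → Exceeds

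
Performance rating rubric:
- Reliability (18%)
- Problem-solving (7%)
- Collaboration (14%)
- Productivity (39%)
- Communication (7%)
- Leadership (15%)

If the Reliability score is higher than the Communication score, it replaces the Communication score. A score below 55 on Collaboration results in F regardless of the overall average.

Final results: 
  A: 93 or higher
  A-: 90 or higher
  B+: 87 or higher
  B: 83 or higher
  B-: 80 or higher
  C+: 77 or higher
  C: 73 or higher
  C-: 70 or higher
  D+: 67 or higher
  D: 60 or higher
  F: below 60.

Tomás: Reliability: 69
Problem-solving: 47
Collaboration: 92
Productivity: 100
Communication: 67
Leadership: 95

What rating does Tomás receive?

Reliability (69) > Communication (67), so Communication counts as 69.
Collaboration score 92 ≥ 55: minimum met.
Weighted total:
  Reliability 69 × 0.18 = 12.42
  Problem-solving 47 × 0.07 = 3.29
  Collaboration 92 × 0.14 = 12.88
  Productivity 100 × 0.39 = 39
  Communication 69 × 0.07 = 4.83
  Leadership 95 × 0.15 = 14.25
Sum = 86.67
86.67 is ≥ 83 and < 87 → B

B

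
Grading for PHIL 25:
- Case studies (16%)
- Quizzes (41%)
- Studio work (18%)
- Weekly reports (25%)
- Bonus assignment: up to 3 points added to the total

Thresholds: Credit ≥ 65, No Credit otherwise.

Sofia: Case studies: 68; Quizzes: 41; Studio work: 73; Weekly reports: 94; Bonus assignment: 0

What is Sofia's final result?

Weighted total:
  Case studies 68 × 0.16 = 10.88
  Quizzes 41 × 0.41 = 16.81
  Studio work 73 × 0.18 = 13.14
  Weekly reports 94 × 0.25 = 23.5
Sum = 64.33
Bonus assignment: 64.33 + 0 = 64.33
64.33 < 65 → No Credit

No Credit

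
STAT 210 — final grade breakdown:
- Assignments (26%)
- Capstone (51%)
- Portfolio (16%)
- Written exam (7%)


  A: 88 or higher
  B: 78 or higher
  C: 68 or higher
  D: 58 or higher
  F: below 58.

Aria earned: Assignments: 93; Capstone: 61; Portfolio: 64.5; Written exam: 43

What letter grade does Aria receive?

Weighted total:
  Assignments 93 × 0.26 = 24.18
  Capstone 61 × 0.51 = 31.11
  Portfolio 64.5 × 0.16 = 10.32
  Written exam 43 × 0.07 = 3.01
Sum = 68.62
68.62 is ≥ 68 and < 78 → C

C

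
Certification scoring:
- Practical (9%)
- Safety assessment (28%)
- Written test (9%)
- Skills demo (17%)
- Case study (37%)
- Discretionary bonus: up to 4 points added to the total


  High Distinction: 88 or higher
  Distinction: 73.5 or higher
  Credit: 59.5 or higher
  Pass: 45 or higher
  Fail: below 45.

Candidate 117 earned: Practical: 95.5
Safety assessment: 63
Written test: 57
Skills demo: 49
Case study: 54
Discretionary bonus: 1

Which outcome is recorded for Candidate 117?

Weighted total:
  Practical 95.5 × 0.09 = 8.595
  Safety assessment 63 × 0.28 = 17.64
  Written test 57 × 0.09 = 5.13
  Skills demo 49 × 0.17 = 8.33
  Case study 54 × 0.37 = 19.98
Sum = 59.675
Discretionary bonus: 59.675 + 1 = 60.675
60.675 is ≥ 59.5 and < 73.5 → Credit

Credit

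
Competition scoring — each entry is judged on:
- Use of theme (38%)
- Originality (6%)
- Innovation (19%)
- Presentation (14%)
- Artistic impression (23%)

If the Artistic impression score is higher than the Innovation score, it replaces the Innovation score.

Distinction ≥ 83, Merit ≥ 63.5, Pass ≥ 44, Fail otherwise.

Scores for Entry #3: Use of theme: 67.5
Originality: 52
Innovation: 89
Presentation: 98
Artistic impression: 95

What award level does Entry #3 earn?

Artistic impression (95) > Innovation (89), so Innovation counts as 95.
Weighted total:
  Use of theme 67.5 × 0.38 = 25.65
  Originality 52 × 0.06 = 3.12
  Innovation 95 × 0.19 = 18.05
  Presentation 98 × 0.14 = 13.72
  Artistic impression 95 × 0.23 = 21.85
Sum = 82.39
82.39 is ≥ 63.5 and < 83 → Merit

Merit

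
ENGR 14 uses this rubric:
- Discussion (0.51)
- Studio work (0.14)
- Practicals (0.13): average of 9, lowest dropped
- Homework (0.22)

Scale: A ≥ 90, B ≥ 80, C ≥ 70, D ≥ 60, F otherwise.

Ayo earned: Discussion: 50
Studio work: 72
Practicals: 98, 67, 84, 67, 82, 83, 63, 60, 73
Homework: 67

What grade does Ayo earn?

D

Practicals: drop 60 → average of remaining 8 = 617/8 = 77.125
Weighted total:
  Discussion 50 × 0.51 = 25.5
  Studio work 72 × 0.14 = 10.08
  Practicals 77.125 × 0.13 = 10.02625
  Homework 67 × 0.22 = 14.74
Sum = 60.34625
60.34625 is ≥ 60 and < 70 → D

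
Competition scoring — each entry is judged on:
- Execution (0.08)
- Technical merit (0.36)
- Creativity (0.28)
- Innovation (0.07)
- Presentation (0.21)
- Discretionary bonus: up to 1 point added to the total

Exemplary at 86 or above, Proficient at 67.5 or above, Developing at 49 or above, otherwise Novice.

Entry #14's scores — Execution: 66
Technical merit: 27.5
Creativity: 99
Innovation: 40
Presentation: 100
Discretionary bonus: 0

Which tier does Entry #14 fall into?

Developing

Weighted total:
  Execution 66 × 0.08 = 5.28
  Technical merit 27.5 × 0.36 = 9.9
  Creativity 99 × 0.28 = 27.72
  Innovation 40 × 0.07 = 2.8
  Presentation 100 × 0.21 = 21
Sum = 66.7
Discretionary bonus: 66.7 + 0 = 66.7
66.7 is ≥ 49 and < 67.5 → Developing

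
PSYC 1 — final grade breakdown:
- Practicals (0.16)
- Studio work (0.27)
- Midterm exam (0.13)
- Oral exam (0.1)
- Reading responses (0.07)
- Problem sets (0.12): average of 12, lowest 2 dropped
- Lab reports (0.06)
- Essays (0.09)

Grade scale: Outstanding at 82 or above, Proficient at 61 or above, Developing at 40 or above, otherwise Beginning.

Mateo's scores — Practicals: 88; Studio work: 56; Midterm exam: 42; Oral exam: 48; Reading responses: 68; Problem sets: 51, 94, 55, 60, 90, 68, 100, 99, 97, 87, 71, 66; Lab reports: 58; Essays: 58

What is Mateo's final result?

Problem sets: drop 51, 55 → average of remaining 10 = 832/10 = 83.2
Weighted total:
  Practicals 88 × 0.16 = 14.08
  Studio work 56 × 0.27 = 15.12
  Midterm exam 42 × 0.13 = 5.46
  Oral exam 48 × 0.1 = 4.8
  Reading responses 68 × 0.07 = 4.76
  Problem sets 83.2 × 0.12 = 9.984
  Lab reports 58 × 0.06 = 3.48
  Essays 58 × 0.09 = 5.22
Sum = 62.904
62.904 is ≥ 61 and < 82 → Proficient

Proficient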